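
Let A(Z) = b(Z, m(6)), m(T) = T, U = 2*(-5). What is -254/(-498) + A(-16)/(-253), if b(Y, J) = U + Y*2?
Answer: 42589/62997 ≈ 0.67605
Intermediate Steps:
U = -10
b(Y, J) = -10 + 2*Y (b(Y, J) = -10 + Y*2 = -10 + 2*Y)
A(Z) = -10 + 2*Z
-254/(-498) + A(-16)/(-253) = -254/(-498) + (-10 + 2*(-16))/(-253) = -254*(-1/498) + (-10 - 32)*(-1/253) = 127/249 - 42*(-1/253) = 127/249 + 42/253 = 42589/62997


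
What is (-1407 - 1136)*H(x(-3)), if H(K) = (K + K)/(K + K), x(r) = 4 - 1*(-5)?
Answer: -2543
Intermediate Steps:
x(r) = 9 (x(r) = 4 + 5 = 9)
H(K) = 1 (H(K) = (2*K)/((2*K)) = (2*K)*(1/(2*K)) = 1)
(-1407 - 1136)*H(x(-3)) = (-1407 - 1136)*1 = -2543*1 = -2543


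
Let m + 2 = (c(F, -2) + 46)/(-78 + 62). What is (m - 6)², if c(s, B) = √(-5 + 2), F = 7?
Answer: (174 + I*√3)²/256 ≈ 118.25 + 2.3545*I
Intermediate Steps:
c(s, B) = I*√3 (c(s, B) = √(-3) = I*√3)
m = -39/8 - I*√3/16 (m = -2 + (I*√3 + 46)/(-78 + 62) = -2 + (46 + I*√3)/(-16) = -2 + (46 + I*√3)*(-1/16) = -2 + (-23/8 - I*√3/16) = -39/8 - I*√3/16 ≈ -4.875 - 0.10825*I)
(m - 6)² = ((-39/8 - I*√3/16) - 6)² = (-87/8 - I*√3/16)²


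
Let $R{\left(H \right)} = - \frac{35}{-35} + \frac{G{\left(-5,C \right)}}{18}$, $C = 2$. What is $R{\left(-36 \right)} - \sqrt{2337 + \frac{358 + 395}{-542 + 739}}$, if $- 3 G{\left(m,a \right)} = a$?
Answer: $\frac{26}{27} - \frac{3 \sqrt{10093886}}{197} \approx -47.419$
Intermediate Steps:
$G{\left(m,a \right)} = - \frac{a}{3}$
$R{\left(H \right)} = \frac{26}{27}$ ($R{\left(H \right)} = - \frac{35}{-35} + \frac{\left(- \frac{1}{3}\right) 2}{18} = \left(-35\right) \left(- \frac{1}{35}\right) - \frac{1}{27} = 1 - \frac{1}{27} = \frac{26}{27}$)
$R{\left(-36 \right)} - \sqrt{2337 + \frac{358 + 395}{-542 + 739}} = \frac{26}{27} - \sqrt{2337 + \frac{358 + 395}{-542 + 739}} = \frac{26}{27} - \sqrt{2337 + \frac{753}{197}} = \frac{26}{27} - \sqrt{\frac{461142}{197}} = \frac{26}{27} - \frac{3 \sqrt{10093886}}{197}$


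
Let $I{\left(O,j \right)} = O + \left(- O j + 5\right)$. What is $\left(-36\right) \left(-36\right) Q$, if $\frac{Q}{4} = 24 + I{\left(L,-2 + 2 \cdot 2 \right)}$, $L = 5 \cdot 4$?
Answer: $46656$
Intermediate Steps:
$L = 20$
$I{\left(O,j \right)} = 5 + O - O j$ ($I{\left(O,j \right)} = O - \left(-5 + O j\right) = 5 + O - O j$)
$Q = 36$ ($Q = 4 \left(24 + \left(5 + 20 - 20 \left(-2 + 2 \cdot 2\right)\right)\right) = 4 \left(24 + \left(5 + 20 - 20 \left(-2 + 4\right)\right)\right) = 4 \left(24 + \left(5 + 20 - 20 \cdot 2\right)\right) = 4 \left(24 + \left(5 + 20 - 40\right)\right) = 4 \left(24 - 15\right) = 4 \cdot 9 = 36$)
$\left(-36\right) \left(-36\right) Q = \left(-36\right) \left(-36\right) 36 = 1296 \cdot 36 = 46656$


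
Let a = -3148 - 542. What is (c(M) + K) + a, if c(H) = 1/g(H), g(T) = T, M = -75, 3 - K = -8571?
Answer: 366299/75 ≈ 4884.0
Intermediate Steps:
K = 8574 (K = 3 - 1*(-8571) = 3 + 8571 = 8574)
c(H) = 1/H
a = -3690
(c(M) + K) + a = (1/(-75) + 8574) - 3690 = (-1/75 + 8574) - 3690 = 643049/75 - 3690 = 366299/75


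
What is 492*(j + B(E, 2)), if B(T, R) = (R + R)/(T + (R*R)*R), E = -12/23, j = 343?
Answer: 7267824/43 ≈ 1.6902e+5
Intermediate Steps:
E = -12/23 (E = -12*1/23 = -12/23 ≈ -0.52174)
B(T, R) = 2*R/(T + R**3) (B(T, R) = (2*R)/(T + R**2*R) = (2*R)/(T + R**3) = 2*R/(T + R**3))
492*(j + B(E, 2)) = 492*(343 + 2*2/(-12/23 + 2**3)) = 492*(343 + 2*2/(-12/23 + 8)) = 492*(343 + 2*2/(172/23)) = 492*(343 + 2*2*(23/172)) = 492*(343 + 23/43) = 492*(14772/43) = 7267824/43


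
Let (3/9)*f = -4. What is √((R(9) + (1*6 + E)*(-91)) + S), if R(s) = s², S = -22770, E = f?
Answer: 11*I*√183 ≈ 148.81*I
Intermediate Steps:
f = -12 (f = 3*(-4) = -12)
E = -12
√((R(9) + (1*6 + E)*(-91)) + S) = √((9² + (1*6 - 12)*(-91)) - 22770) = √((81 + (6 - 12)*(-91)) - 22770) = √((81 - 6*(-91)) - 22770) = √((81 + 546) - 22770) = √(627 - 22770) = √(-22143) = 11*I*√183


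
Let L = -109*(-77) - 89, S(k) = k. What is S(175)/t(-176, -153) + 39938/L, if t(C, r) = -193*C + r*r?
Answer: 1146487913/238229304 ≈ 4.8125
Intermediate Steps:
t(C, r) = r² - 193*C (t(C, r) = -193*C + r² = r² - 193*C)
L = 8304 (L = 8393 - 89 = 8304)
S(175)/t(-176, -153) + 39938/L = 175/((-153)² - 193*(-176)) + 39938/8304 = 175/(23409 + 33968) + 39938*(1/8304) = 175/57377 + 19969/4152 = 1146487913/238229304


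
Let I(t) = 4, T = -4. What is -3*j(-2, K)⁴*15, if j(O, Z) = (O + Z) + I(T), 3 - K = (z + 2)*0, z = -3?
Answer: -28125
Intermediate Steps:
K = 3 (K = 3 - (-3 + 2)*0 = 3 - (-1)*0 = 3 - 1*0 = 3 + 0 = 3)
j(O, Z) = 4 + O + Z (j(O, Z) = (O + Z) + 4 = 4 + O + Z)
-3*j(-2, K)⁴*15 = -3*(4 - 2 + 3)⁴*15 = -3*5⁴*15 = -3*625*15 = -1875*15 = -28125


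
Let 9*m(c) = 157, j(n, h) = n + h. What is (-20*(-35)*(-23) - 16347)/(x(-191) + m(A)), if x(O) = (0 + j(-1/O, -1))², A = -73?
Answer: -10653291063/6052417 ≈ -1760.2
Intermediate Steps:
j(n, h) = h + n
m(c) = 157/9 (m(c) = (⅑)*157 = 157/9)
x(O) = (-1 - 1/O)² (x(O) = (0 + (-1 - 1/O))² = (-1 - 1/O)²)
(-20*(-35)*(-23) - 16347)/(x(-191) + m(A)) = (-20*(-35)*(-23) - 16347)/((1 - 191)²/(-191)² + 157/9) = (700*(-23) - 16347)/((1/36481)*(-190)² + 157/9) = (-16100 - 16347)/((1/36481)*36100 + 157/9) = -32447/(36100/36481 + 157/9) = -32447/6052417/328329 = -32447*328329/6052417 = -10653291063/6052417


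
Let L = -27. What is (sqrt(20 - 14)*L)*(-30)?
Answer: 810*sqrt(6) ≈ 1984.1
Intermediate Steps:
(sqrt(20 - 14)*L)*(-30) = (sqrt(20 - 14)*(-27))*(-30) = (sqrt(6)*(-27))*(-30) = -27*sqrt(6)*(-30) = 810*sqrt(6)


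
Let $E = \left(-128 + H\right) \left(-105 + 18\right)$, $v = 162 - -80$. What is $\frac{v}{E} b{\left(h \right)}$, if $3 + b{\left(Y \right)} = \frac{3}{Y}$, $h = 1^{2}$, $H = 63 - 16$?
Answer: $0$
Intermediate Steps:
$H = 47$ ($H = 63 - 16 = 47$)
$h = 1$
$v = 242$ ($v = 162 + 80 = 242$)
$b{\left(Y \right)} = -3 + \frac{3}{Y}$
$E = 7047$ ($E = \left(-128 + 47\right) \left(-105 + 18\right) = \left(-81\right) \left(-87\right) = 7047$)
$\frac{v}{E} b{\left(h \right)} = \frac{242}{7047} \left(-3 + \frac{3}{1}\right) = 242 \cdot \frac{1}{7047} \left(-3 + 3 \cdot 1\right) = \frac{242 \left(-3 + 3\right)}{7047} = \frac{242}{7047} \cdot 0 = 0$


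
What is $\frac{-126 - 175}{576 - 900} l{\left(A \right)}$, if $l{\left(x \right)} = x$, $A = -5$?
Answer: $- \frac{1505}{324} \approx -4.6451$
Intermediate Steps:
$\frac{-126 - 175}{576 - 900} l{\left(A \right)} = \frac{-126 - 175}{576 - 900} \left(-5\right) = - \frac{301}{-324} \left(-5\right) = \left(-301\right) \left(- \frac{1}{324}\right) \left(-5\right) = \frac{301}{324} \left(-5\right) = - \frac{1505}{324}$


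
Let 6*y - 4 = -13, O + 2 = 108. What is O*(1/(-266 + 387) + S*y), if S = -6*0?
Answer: 106/121 ≈ 0.87603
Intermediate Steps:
O = 106 (O = -2 + 108 = 106)
y = -3/2 (y = ⅔ + (⅙)*(-13) = ⅔ - 13/6 = -3/2 ≈ -1.5000)
S = 0
O*(1/(-266 + 387) + S*y) = 106*(1/(-266 + 387) + 0*(-3/2)) = 106*(1/121 + 0) = 106*(1/121) = 106/121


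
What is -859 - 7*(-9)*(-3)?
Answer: -1048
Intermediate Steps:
-859 - 7*(-9)*(-3) = -859 - (-63)*(-3) = -859 - 1*189 = -859 - 189 = -1048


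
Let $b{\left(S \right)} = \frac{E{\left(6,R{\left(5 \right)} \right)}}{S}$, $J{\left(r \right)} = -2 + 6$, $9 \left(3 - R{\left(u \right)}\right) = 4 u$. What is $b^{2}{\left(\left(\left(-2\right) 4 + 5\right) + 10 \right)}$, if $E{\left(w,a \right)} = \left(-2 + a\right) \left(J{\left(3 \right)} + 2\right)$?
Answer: $\frac{484}{441} \approx 1.0975$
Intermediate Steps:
$R{\left(u \right)} = 3 - \frac{4 u}{9}$
$J{\left(r \right)} = 4$
$E{\left(w,a \right)} = -12 + 6 a$ ($E{\left(w,a \right)} = \left(-2 + a\right) \left(4 + 2\right) = \left(-2 + a\right) 6 = -12 + 6 a$)
$b{\left(S \right)} = - \frac{22}{3 S}$ ($b{\left(S \right)} = \frac{-12 + 6 \left(3 - \frac{20}{9}\right)}{S} = \frac{-12 + 6 \cdot \frac{7}{9}}{S} = \frac{-12 + \frac{14}{3}}{S} = - \frac{22}{3 S}$)
$b^{2}{\left(\left(\left(-2\right) 4 + 5\right) + 10 \right)} = \left(- \frac{22}{3 \left(\left(\left(-2\right) 4 + 5\right) + 10\right)}\right)^{2} = \left(- \frac{22}{3 \left(\left(-8 + 5\right) + 10\right)}\right)^{2} = \left(- \frac{22}{3 \left(-3 + 10\right)}\right)^{2} = \left(- \frac{22}{3 \cdot 7}\right)^{2} = \left(\left(- \frac{22}{3}\right) \frac{1}{7}\right)^{2} = \left(- \frac{22}{21}\right)^{2} = \frac{484}{441}$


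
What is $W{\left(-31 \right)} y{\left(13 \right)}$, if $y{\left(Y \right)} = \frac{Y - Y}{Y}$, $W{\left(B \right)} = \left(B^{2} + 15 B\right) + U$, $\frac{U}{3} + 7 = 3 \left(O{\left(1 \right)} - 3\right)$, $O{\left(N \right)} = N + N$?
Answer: $0$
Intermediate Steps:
$O{\left(N \right)} = 2 N$
$U = -30$ ($U = -21 + 3 \cdot 3 \left(2 \cdot 1 - 3\right) = -21 + 3 \cdot 3 \left(2 - 3\right) = -21 + 3 \cdot 3 \left(-1\right) = -21 + 3 \left(-3\right) = -21 - 9 = -30$)
$W{\left(B \right)} = -30 + B^{2} + 15 B$ ($W{\left(B \right)} = \left(B^{2} + 15 B\right) - 30 = -30 + B^{2} + 15 B$)
$y{\left(Y \right)} = 0$ ($y{\left(Y \right)} = \frac{0}{Y} = 0$)
$W{\left(-31 \right)} y{\left(13 \right)} = \left(-30 + \left(-31\right)^{2} + 15 \left(-31\right)\right) 0 = \left(-30 + 961 - 465\right) 0 = 466 \cdot 0 = 0$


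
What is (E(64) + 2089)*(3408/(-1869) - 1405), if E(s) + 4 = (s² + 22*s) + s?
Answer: -6707479503/623 ≈ -1.0766e+7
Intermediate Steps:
E(s) = -4 + s² + 23*s (E(s) = -4 + ((s² + 22*s) + s) = -4 + (s² + 23*s) = -4 + s² + 23*s)
(E(64) + 2089)*(3408/(-1869) - 1405) = ((-4 + 64² + 23*64) + 2089)*(3408/(-1869) - 1405) = ((-4 + 4096 + 1472) + 2089)*(3408*(-1/1869) - 1405) = (5564 + 2089)*(-1136/623 - 1405) = 7653*(-876451/623) = -6707479503/623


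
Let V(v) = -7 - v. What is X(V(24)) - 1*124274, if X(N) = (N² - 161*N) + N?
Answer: -118353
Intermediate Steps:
X(N) = N² - 160*N
X(V(24)) - 1*124274 = (-7 - 1*24)*(-160 + (-7 - 1*24)) - 1*124274 = (-7 - 24)*(-160 + (-7 - 24)) - 124274 = -31*(-160 - 31) - 124274 = -31*(-191) - 124274 = 5921 - 124274 = -118353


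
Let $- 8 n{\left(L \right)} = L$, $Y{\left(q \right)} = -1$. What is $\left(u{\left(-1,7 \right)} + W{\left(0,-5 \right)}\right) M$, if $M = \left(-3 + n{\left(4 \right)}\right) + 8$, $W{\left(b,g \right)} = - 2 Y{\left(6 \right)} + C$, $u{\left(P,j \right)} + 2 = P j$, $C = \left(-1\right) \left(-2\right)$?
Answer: $- \frac{45}{2} \approx -22.5$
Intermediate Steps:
$C = 2$
$u{\left(P,j \right)} = -2 + P j$
$n{\left(L \right)} = - \frac{L}{8}$
$W{\left(b,g \right)} = 4$ ($W{\left(b,g \right)} = \left(-2\right) \left(-1\right) + 2 = 2 + 2 = 4$)
$M = \frac{9}{2}$ ($M = \left(-3 - \frac{1}{2}\right) + 8 = - \frac{7}{2} + 8 = \frac{9}{2} \approx 4.5$)
$\left(u{\left(-1,7 \right)} + W{\left(0,-5 \right)}\right) M = \left(\left(-2 - 7\right) + 4\right) \frac{9}{2} = \left(-9 + 4\right) \frac{9}{2} = \left(-5\right) \frac{9}{2} = - \frac{45}{2}$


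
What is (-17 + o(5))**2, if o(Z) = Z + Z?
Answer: 49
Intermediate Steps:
o(Z) = 2*Z
(-17 + o(5))**2 = (-17 + 2*5)**2 = (-17 + 10)**2 = (-7)**2 = 49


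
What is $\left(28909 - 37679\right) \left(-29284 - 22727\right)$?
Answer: $456136470$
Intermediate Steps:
$\left(28909 - 37679\right) \left(-29284 - 22727\right) = \left(-8770\right) \left(-52011\right) = 456136470$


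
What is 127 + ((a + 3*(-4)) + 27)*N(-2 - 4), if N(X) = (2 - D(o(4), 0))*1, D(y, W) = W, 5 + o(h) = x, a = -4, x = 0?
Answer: 149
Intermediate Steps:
o(h) = -5 (o(h) = -5 + 0 = -5)
N(X) = 2 (N(X) = (2 - 1*0)*1 = (2 + 0)*1 = 2*1 = 2)
127 + ((a + 3*(-4)) + 27)*N(-2 - 4) = 127 + ((-4 + 3*(-4)) + 27)*2 = 127 + ((-4 - 12) + 27)*2 = 127 + (-16 + 27)*2 = 127 + 11*2 = 127 + 22 = 149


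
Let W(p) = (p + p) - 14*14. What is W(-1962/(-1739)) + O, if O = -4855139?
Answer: -8443423641/1739 ≈ -4.8553e+6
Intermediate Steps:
W(p) = -196 + 2*p (W(p) = 2*p - 196 = -196 + 2*p)
W(-1962/(-1739)) + O = (-196 + 2*(-1962/(-1739))) - 4855139 = (-196 + 2*(-1962*(-1/1739))) - 4855139 = (-196 + 2*(1962/1739)) - 4855139 = (-196 + 3924/1739) - 4855139 = -336920/1739 - 4855139 = -8443423641/1739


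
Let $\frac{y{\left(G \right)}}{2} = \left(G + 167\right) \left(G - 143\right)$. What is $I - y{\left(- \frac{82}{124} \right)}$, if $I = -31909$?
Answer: $\frac{30528793}{1922} \approx 15884.0$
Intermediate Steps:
$y{\left(G \right)} = 2 \left(-143 + G\right) \left(167 + G\right)$ ($y{\left(G \right)} = 2 \left(G + 167\right) \left(G - 143\right) = 2 \left(167 + G\right) \left(-143 + G\right) = 2 \left(-143 + G\right) \left(167 + G\right)$)
$I - y{\left(- \frac{82}{124} \right)} = -31909 - \left(-47762 + 2 \left(- \frac{82}{124}\right)^{2} + 48 \left(- \frac{82}{124}\right)\right) = -31909 - \left(-47762 + 2 \left(\left(-82\right) \frac{1}{124}\right)^{2} + 48 \left(\left(-82\right) \frac{1}{124}\right)\right) = -31909 - \left(-47762 + 2 \left(- \frac{41}{62}\right)^{2} + 48 \left(- \frac{41}{62}\right)\right) = -31909 - \left(-47762 + 2 \cdot \frac{1681}{3844} - \frac{984}{31}\right) = -31909 - \left(-47762 + \frac{1681}{1922} - \frac{984}{31}\right) = -31909 - - \frac{91857891}{1922} = -31909 + \frac{91857891}{1922} = \frac{30528793}{1922}$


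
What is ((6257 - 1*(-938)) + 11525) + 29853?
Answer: 48573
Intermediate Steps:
((6257 - 1*(-938)) + 11525) + 29853 = ((6257 + 938) + 11525) + 29853 = (7195 + 11525) + 29853 = 18720 + 29853 = 48573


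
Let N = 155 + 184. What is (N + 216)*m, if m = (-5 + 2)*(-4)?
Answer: 6660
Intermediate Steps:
N = 339
m = 12 (m = -3*(-4) = 12)
(N + 216)*m = (339 + 216)*12 = 555*12 = 6660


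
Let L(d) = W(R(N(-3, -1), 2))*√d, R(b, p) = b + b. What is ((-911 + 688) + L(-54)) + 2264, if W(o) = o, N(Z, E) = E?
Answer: 2041 - 6*I*√6 ≈ 2041.0 - 14.697*I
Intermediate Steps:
R(b, p) = 2*b
L(d) = -2*√d (L(d) = (2*(-1))*√d = -2*√d)
((-911 + 688) + L(-54)) + 2264 = ((-911 + 688) - 6*I*√6) + 2264 = (-223 - 6*I*√6) + 2264 = 2041 - 6*I*√6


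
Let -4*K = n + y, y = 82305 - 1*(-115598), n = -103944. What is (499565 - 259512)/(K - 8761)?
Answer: -960212/129003 ≈ -7.4433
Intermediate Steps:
y = 197903 (y = 82305 + 115598 = 197903)
K = -93959/4 (K = -(-103944 + 197903)/4 = -¼*93959 = -93959/4 ≈ -23490.)
(499565 - 259512)/(K - 8761) = (499565 - 259512)/(-93959/4 - 8761) = 240053/(-129003/4) = 240053*(-4/129003) = -960212/129003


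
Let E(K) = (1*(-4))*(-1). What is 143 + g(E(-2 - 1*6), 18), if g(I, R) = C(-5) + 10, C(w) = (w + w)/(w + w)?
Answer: 154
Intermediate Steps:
C(w) = 1 (C(w) = (2*w)/((2*w)) = (2*w)*(1/(2*w)) = 1)
E(K) = 4 (E(K) = -4*(-1) = 4)
g(I, R) = 11 (g(I, R) = 1 + 10 = 11)
143 + g(E(-2 - 1*6), 18) = 143 + 11 = 154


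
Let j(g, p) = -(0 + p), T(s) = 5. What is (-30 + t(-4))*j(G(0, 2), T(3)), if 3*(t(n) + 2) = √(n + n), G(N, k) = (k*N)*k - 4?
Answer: 160 - 10*I*√2/3 ≈ 160.0 - 4.714*I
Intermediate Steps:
G(N, k) = -4 + N*k² (G(N, k) = (N*k)*k - 4 = N*k² - 4 = -4 + N*k²)
j(g, p) = -p
t(n) = -2 + √2*√n/3 (t(n) = -2 + √(n + n)/3 = -2 + √(2*n)/3 = -2 + (√2*√n)/3 = -2 + √2*√n/3)
(-30 + t(-4))*j(G(0, 2), T(3)) = (-30 + (-2 + √2*√(-4)/3))*(-1*5) = (-30 + (-2 + √2*(2*I)/3))*(-5) = (-30 + (-2 + 2*I*√2/3))*(-5) = (-32 + 2*I*√2/3)*(-5) = 160 - 10*I*√2/3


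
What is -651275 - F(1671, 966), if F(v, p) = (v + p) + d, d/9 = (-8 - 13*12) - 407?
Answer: -648773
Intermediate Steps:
d = -5139 (d = 9*((-8 - 13*12) - 407) = 9*((-8 - 156) - 407) = 9*(-164 - 407) = 9*(-571) = -5139)
F(v, p) = -5139 + p + v (F(v, p) = (v + p) - 5139 = (p + v) - 5139 = -5139 + p + v)
-651275 - F(1671, 966) = -651275 - (-5139 + 966 + 1671) = -651275 - 1*(-2502) = -651275 + 2502 = -648773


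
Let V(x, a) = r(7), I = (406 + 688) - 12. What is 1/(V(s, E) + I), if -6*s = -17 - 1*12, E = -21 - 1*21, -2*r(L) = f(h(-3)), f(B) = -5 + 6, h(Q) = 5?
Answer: 2/2163 ≈ 0.00092464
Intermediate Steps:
f(B) = 1
I = 1082 (I = 1094 - 12 = 1082)
r(L) = -½ (r(L) = -½*1 = -½)
E = -42 (E = -21 - 21 = -42)
s = 29/6 (s = -(-17 - 1*12)/6 = -(-17 - 12)/6 = -⅙*(-29) = 29/6 ≈ 4.8333)
V(x, a) = -½
1/(V(s, E) + I) = 1/(-½ + 1082) = 1/(2163/2) = 2/2163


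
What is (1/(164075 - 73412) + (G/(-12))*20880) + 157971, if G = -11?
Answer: 16057414594/90663 ≈ 1.7711e+5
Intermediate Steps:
(1/(164075 - 73412) + (G/(-12))*20880) + 157971 = (1/(164075 - 73412) - 11/(-12)*20880) + 157971 = (1/90663 - 11*(-1/12)*20880) + 157971 = (1/90663 + (11/12)*20880) + 157971 = (1/90663 + 19140) + 157971 = 1735289821/90663 + 157971 = 16057414594/90663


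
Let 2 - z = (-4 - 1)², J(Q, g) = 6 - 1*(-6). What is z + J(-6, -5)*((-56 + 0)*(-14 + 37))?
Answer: -15479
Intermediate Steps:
J(Q, g) = 12 (J(Q, g) = 6 + 6 = 12)
z = -23 (z = 2 - (-4 - 1)² = 2 - 1*(-5)² = 2 - 1*25 = 2 - 25 = -23)
z + J(-6, -5)*((-56 + 0)*(-14 + 37)) = -23 + 12*((-56 + 0)*(-14 + 37)) = -23 + 12*(-56*23) = -23 + 12*(-1288) = -23 - 15456 = -15479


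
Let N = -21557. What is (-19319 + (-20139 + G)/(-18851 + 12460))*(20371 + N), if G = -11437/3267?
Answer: 478317672400298/20879397 ≈ 2.2909e+7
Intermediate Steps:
G = -11437/3267 (G = -11437*1/3267 = -11437/3267 ≈ -3.5008)
(-19319 + (-20139 + G)/(-18851 + 12460))*(20371 + N) = (-19319 + (-20139 - 11437/3267)/(-18851 + 12460))*(20371 - 21557) = (-19319 - 65805550/3267/(-6391))*(-1186) = (-19319 - 65805550/3267*(-1/6391))*(-1186) = (-19319 + 65805550/20879397)*(-1186) = -403303265093/20879397*(-1186) = 478317672400298/20879397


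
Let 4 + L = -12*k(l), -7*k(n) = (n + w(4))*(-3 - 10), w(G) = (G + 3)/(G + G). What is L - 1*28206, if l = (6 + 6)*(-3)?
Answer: -383981/14 ≈ -27427.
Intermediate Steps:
w(G) = (3 + G)/(2*G) (w(G) = (3 + G)/((2*G)) = (3 + G)*(1/(2*G)) = (3 + G)/(2*G))
l = -36 (l = 12*(-3) = -36)
k(n) = 13/8 + 13*n/7 (k(n) = -(n + (1/2)*(3 + 4)/4)*(-3 - 10)/7 = -(n + (1/2)*(1/4)*7)*(-13)/7 = -(n + 7/8)*(-13)/7 = -(7/8 + n)*(-13)/7 = -(-91/8 - 13*n)/7 = 13/8 + 13*n/7)
L = 10903/14 (L = -4 - 12*(13/8 + (13/7)*(-36)) = -4 - 12*(13/8 - 468/7) = -4 - 12*(-3653/56) = -4 + 10959/14 = 10903/14 ≈ 778.79)
L - 1*28206 = 10903/14 - 1*28206 = 10903/14 - 28206 = -383981/14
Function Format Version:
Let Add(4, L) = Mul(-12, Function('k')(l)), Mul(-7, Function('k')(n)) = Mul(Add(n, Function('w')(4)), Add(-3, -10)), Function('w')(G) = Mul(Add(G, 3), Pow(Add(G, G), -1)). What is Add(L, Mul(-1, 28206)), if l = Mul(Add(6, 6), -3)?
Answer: Rational(-383981, 14) ≈ -27427.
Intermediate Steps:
Function('w')(G) = Mul(Rational(1, 2), Pow(G, -1), Add(3, G)) (Function('w')(G) = Mul(Add(3, G), Pow(Mul(2, G), -1)) = Mul(Add(3, G), Mul(Rational(1, 2), Pow(G, -1))) = Mul(Rational(1, 2), Pow(G, -1), Add(3, G)))
l = -36 (l = Mul(12, -3) = -36)
Function('k')(n) = Add(Rational(13, 8), Mul(Rational(13, 7), n)) (Function('k')(n) = Mul(Rational(-1, 7), Mul(Add(n, Mul(Rational(1, 2), Pow(4, -1), Add(3, 4))), Add(-3, -10))) = Mul(Rational(-1, 7), Mul(Add(n, Mul(Rational(1, 2), Rational(1, 4), 7)), -13)) = Mul(Rational(-1, 7), Mul(Add(n, Rational(7, 8)), -13)) = Mul(Rational(-1, 7), Mul(Add(Rational(7, 8), n), -13)) = Mul(Rational(-1, 7), Add(Rational(-91, 8), Mul(-13, n))) = Add(Rational(13, 8), Mul(Rational(13, 7), n)))
L = Rational(10903, 14) (L = Add(-4, Mul(-12, Add(Rational(13, 8), Mul(Rational(13, 7), -36)))) = Add(-4, Mul(-12, Add(Rational(13, 8), Rational(-468, 7)))) = Add(-4, Mul(-12, Rational(-3653, 56))) = Add(-4, Rational(10959, 14)) = Rational(10903, 14) ≈ 778.79)
Add(L, Mul(-1, 28206)) = Add(Rational(10903, 14), Mul(-1, 28206)) = Add(Rational(10903, 14), -28206) = Rational(-383981, 14)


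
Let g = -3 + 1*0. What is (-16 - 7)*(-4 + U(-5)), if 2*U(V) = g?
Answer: 253/2 ≈ 126.50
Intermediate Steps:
g = -3 (g = -3 + 0 = -3)
U(V) = -3/2 (U(V) = (½)*(-3) = -3/2)
(-16 - 7)*(-4 + U(-5)) = (-16 - 7)*(-4 - 3/2) = -23*(-11/2) = 253/2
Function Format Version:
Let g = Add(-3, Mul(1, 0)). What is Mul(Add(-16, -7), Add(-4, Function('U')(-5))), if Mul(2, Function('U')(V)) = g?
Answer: Rational(253, 2) ≈ 126.50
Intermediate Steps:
g = -3 (g = Add(-3, 0) = -3)
Function('U')(V) = Rational(-3, 2) (Function('U')(V) = Mul(Rational(1, 2), -3) = Rational(-3, 2))
Mul(Add(-16, -7), Add(-4, Function('U')(-5))) = Mul(Add(-16, -7), Add(-4, Rational(-3, 2))) = Mul(-23, Rational(-11, 2)) = Rational(253, 2)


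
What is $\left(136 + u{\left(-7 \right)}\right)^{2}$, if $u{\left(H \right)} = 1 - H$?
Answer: $20736$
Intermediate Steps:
$\left(136 + u{\left(-7 \right)}\right)^{2} = \left(136 + \left(1 - -7\right)\right)^{2} = \left(136 + \left(1 + 7\right)\right)^{2} = \left(136 + 8\right)^{2} = 144^{2} = 20736$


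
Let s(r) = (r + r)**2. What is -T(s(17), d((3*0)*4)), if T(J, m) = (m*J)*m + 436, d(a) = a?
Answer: -436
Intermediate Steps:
s(r) = 4*r**2 (s(r) = (2*r)**2 = 4*r**2)
T(J, m) = 436 + J*m**2 (T(J, m) = (J*m)*m + 436 = J*m**2 + 436 = 436 + J*m**2)
-T(s(17), d((3*0)*4)) = -(436 + (4*17**2)*((3*0)*4)**2) = -(436 + (4*289)*(0*4)**2) = -(436 + 1156*0**2) = -(436 + 1156*0) = -(436 + 0) = -1*436 = -436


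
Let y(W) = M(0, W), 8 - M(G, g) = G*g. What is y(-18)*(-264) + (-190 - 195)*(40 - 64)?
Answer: 7128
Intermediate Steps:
M(G, g) = 8 - G*g
y(W) = 8 (y(W) = 8 - 1*0*W = 8 + 0 = 8)
y(-18)*(-264) + (-190 - 195)*(40 - 64) = 8*(-264) + (-190 - 195)*(40 - 64) = -2112 - 385*(-24) = -2112 + 9240 = 7128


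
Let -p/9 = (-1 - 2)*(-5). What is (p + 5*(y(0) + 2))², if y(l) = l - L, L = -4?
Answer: 11025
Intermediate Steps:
y(l) = 4 + l (y(l) = l - 1*(-4) = l + 4 = 4 + l)
p = -135 (p = -9*(-1 - 2)*(-5) = -(-27)*(-5) = -9*15 = -135)
(p + 5*(y(0) + 2))² = (-135 + 5*((4 + 0) + 2))² = (-135 + 5*(4 + 2))² = (-135 + 5*6)² = (-135 + 30)² = (-105)² = 11025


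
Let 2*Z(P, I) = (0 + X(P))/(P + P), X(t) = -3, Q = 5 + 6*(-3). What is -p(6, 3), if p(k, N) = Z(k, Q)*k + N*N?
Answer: -33/4 ≈ -8.2500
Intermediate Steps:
Q = -13 (Q = 5 - 18 = -13)
Z(P, I) = -3/(4*P) (Z(P, I) = ((0 - 3)/(P + P))/2 = (-3*1/(2*P))/2 = (-3/(2*P))/2 = -3/(4*P))
p(k, N) = -¾ + N² (p(k, N) = (-3/(4*k))*k + N*N = -¾ + N²)
-p(6, 3) = -(-¾ + 3²) = -(-¾ + 9) = -1*33/4 = -33/4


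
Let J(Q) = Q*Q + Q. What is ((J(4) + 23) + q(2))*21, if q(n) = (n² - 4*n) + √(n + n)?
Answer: 861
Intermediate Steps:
q(n) = n² - 4*n + √2*√n (q(n) = (n² - 4*n) + √(2*n) = (n² - 4*n) + √2*√n = n² - 4*n + √2*√n)
J(Q) = Q + Q² (J(Q) = Q² + Q = Q + Q²)
((J(4) + 23) + q(2))*21 = ((4*(1 + 4) + 23) + (2² - 4*2 + √2*√2))*21 = ((4*5 + 23) + (4 - 8 + 2))*21 = ((20 + 23) - 2)*21 = (43 - 2)*21 = 41*21 = 861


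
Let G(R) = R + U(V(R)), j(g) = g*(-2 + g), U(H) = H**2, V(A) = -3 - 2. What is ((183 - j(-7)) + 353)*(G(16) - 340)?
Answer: -141427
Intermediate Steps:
V(A) = -5
G(R) = 25 + R (G(R) = R + (-5)**2 = R + 25 = 25 + R)
((183 - j(-7)) + 353)*(G(16) - 340) = ((183 - (-7)*(-2 - 7)) + 353)*((25 + 16) - 340) = ((183 - (-7)*(-9)) + 353)*(41 - 340) = ((183 - 1*63) + 353)*(-299) = ((183 - 63) + 353)*(-299) = (120 + 353)*(-299) = 473*(-299) = -141427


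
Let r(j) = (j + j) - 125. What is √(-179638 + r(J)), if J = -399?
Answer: I*√180561 ≈ 424.92*I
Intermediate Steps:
r(j) = -125 + 2*j (r(j) = 2*j - 125 = -125 + 2*j)
√(-179638 + r(J)) = √(-179638 + (-125 + 2*(-399))) = √(-179638 + (-125 - 798)) = √(-179638 - 923) = √(-180561) = I*√180561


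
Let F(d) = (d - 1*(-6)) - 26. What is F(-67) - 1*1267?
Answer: -1354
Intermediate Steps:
F(d) = -20 + d (F(d) = (d + 6) - 26 = (6 + d) - 26 = -20 + d)
F(-67) - 1*1267 = (-20 - 67) - 1*1267 = -87 - 1267 = -1354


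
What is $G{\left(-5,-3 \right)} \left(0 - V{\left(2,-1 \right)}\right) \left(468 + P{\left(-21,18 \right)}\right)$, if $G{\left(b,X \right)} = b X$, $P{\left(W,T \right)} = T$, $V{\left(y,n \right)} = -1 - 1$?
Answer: $14580$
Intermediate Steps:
$V{\left(y,n \right)} = -2$ ($V{\left(y,n \right)} = -1 - 1 = -2$)
$G{\left(b,X \right)} = X b$
$G{\left(-5,-3 \right)} \left(0 - V{\left(2,-1 \right)}\right) \left(468 + P{\left(-21,18 \right)}\right) = \left(-3\right) \left(-5\right) \left(0 - -2\right) \left(468 + 18\right) = 15 \left(0 + 2\right) 486 = 15 \cdot 2 \cdot 486 = 30 \cdot 486 = 14580$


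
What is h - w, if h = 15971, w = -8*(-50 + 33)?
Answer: 15835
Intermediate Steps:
w = 136 (w = -8*(-17) = 136)
h - w = 15971 - 1*136 = 15971 - 136 = 15835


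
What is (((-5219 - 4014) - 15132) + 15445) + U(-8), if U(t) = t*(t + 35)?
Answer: -9136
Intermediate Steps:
U(t) = t*(35 + t)
(((-5219 - 4014) - 15132) + 15445) + U(-8) = (((-5219 - 4014) - 15132) + 15445) - 8*(35 - 8) = ((-9233 - 15132) + 15445) - 8*27 = (-24365 + 15445) - 216 = -8920 - 216 = -9136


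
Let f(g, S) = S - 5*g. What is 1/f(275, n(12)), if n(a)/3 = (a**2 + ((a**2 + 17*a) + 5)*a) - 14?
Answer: 1/11723 ≈ 8.5302e-5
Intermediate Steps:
n(a) = -42 + 3*a**2 + 3*a*(5 + a**2 + 17*a) (n(a) = 3*((a**2 + ((a**2 + 17*a) + 5)*a) - 14) = 3*((a**2 + (5 + a**2 + 17*a)*a) - 14) = 3*((a**2 + a*(5 + a**2 + 17*a)) - 14) = 3*(-14 + a**2 + a*(5 + a**2 + 17*a)) = -42 + 3*a**2 + 3*a*(5 + a**2 + 17*a))
1/f(275, n(12)) = 1/((-42 + 3*12**3 + 15*12 + 54*12**2) - 5*275) = 1/((-42 + 3*1728 + 180 + 54*144) - 1375) = 1/((-42 + 5184 + 180 + 7776) - 1375) = 1/(13098 - 1375) = 1/11723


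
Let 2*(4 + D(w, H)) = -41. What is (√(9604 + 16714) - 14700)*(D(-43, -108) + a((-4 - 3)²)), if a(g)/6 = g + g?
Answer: -8283450 + 1127*√26318/2 ≈ -8.1920e+6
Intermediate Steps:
D(w, H) = -49/2 (D(w, H) = -4 + (½)*(-41) = -4 - 41/2 = -49/2)
a(g) = 12*g (a(g) = 6*(g + g) = 6*(2*g) = 12*g)
(√(9604 + 16714) - 14700)*(D(-43, -108) + a((-4 - 3)²)) = (√(9604 + 16714) - 14700)*(-49/2 + 12*(-4 - 3)²) = (√26318 - 14700)*(-49/2 + 12*(-7)²) = (-14700 + √26318)*(-49/2 + 12*49) = (-14700 + √26318)*(-49/2 + 588) = (-14700 + √26318)*(1127/2) = -8283450 + 1127*√26318/2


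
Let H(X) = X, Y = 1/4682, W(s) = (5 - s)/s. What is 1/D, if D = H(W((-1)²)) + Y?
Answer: 4682/18729 ≈ 0.24999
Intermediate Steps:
W(s) = (5 - s)/s
Y = 1/4682 ≈ 0.00021358
D = 18729/4682 (D = (5 - 1*(-1)²)/((-1)²) + 1/4682 = (5 - 1*1)/1 + 1/4682 = 1*(5 - 1) + 1/4682 = 1*4 + 1/4682 = 4 + 1/4682 = 18729/4682 ≈ 4.0002)
1/D = 1/(18729/4682) = 4682/18729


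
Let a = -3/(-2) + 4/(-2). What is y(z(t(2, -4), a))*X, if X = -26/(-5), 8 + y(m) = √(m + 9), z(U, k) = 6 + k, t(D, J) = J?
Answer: -208/5 + 13*√58/5 ≈ -21.799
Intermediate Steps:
a = -½ (a = -3*(-½) + 4*(-½) = 3/2 - 2 = -½ ≈ -0.50000)
y(m) = -8 + √(9 + m) (y(m) = -8 + √(m + 9) = -8 + √(9 + m))
X = 26/5 (X = -26*(-⅕) = 26/5 ≈ 5.2000)
y(z(t(2, -4), a))*X = (-8 + √(9 + (6 - ½)))*(26/5) = (-8 + √(9 + 11/2))*(26/5) = (-8 + √(29/2))*(26/5) = (-8 + √58/2)*(26/5) = -208/5 + 13*√58/5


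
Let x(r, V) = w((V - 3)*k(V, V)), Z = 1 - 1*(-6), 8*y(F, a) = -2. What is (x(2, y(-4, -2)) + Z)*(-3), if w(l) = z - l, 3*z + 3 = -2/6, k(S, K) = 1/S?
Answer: 64/3 ≈ 21.333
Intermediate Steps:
y(F, a) = -¼ (y(F, a) = (⅛)*(-2) = -¼)
z = -10/9 (z = -1 + (-2/6)/3 = -1 + (-2*⅙)/3 = -1 + (⅓)*(-⅓) = -1 - ⅑ = -10/9 ≈ -1.1111)
Z = 7 (Z = 1 + 6 = 7)
w(l) = -10/9 - l
x(r, V) = -10/9 - (-3 + V)/V (x(r, V) = -10/9 - (V - 3)/V = -10/9 - (-3 + V)/V)
(x(2, y(-4, -2)) + Z)*(-3) = ((-19/9 + 3/(-¼)) + 7)*(-3) = ((-19/9 + 3*(-4)) + 7)*(-3) = ((-19/9 - 12) + 7)*(-3) = (-127/9 + 7)*(-3) = -64/9*(-3) = 64/3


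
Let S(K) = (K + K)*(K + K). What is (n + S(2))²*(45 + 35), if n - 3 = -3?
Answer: 20480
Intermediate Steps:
n = 0 (n = 3 - 3 = 0)
S(K) = 4*K² (S(K) = (2*K)*(2*K) = 4*K²)
(n + S(2))²*(45 + 35) = (0 + 4*2²)²*(45 + 35) = (0 + 4*4)²*80 = (0 + 16)²*80 = 16²*80 = 256*80 = 20480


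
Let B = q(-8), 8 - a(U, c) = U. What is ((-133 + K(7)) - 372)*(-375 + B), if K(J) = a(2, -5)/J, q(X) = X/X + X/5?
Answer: 6627462/35 ≈ 1.8936e+5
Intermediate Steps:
q(X) = 1 + X/5 (q(X) = 1 + X*(⅕) = 1 + X/5)
a(U, c) = 8 - U
B = -⅗ (B = 1 + (⅕)*(-8) = 1 - 8/5 = -⅗ ≈ -0.60000)
K(J) = 6/J (K(J) = (8 - 1*2)/J = (8 - 2)/J = 6/J)
((-133 + K(7)) - 372)*(-375 + B) = ((-133 + 6/7) - 372)*(-375 - ⅗) = ((-133 + 6*(⅐)) - 372)*(-1878/5) = ((-133 + 6/7) - 372)*(-1878/5) = (-925/7 - 372)*(-1878/5) = -3529/7*(-1878/5) = 6627462/35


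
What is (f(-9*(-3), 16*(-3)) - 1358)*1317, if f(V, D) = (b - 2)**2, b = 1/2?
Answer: -7142091/4 ≈ -1.7855e+6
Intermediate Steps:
b = 1/2 ≈ 0.50000
f(V, D) = 9/4 (f(V, D) = (1/2 - 2)**2 = (-3/2)**2 = 9/4)
(f(-9*(-3), 16*(-3)) - 1358)*1317 = (9/4 - 1358)*1317 = -5423/4*1317 = -7142091/4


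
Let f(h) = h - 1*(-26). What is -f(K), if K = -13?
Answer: -13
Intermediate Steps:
f(h) = 26 + h (f(h) = h + 26 = 26 + h)
-f(K) = -(26 - 13) = -1*13 = -13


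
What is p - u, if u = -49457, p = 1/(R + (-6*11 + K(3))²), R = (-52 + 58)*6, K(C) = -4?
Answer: 244119753/4936 ≈ 49457.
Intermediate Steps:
R = 36 (R = 6*6 = 36)
p = 1/4936 (p = 1/(36 + (-6*11 - 4)²) = 1/(36 + (-66 - 4)²) = 1/(36 + (-70)²) = 1/(36 + 4900) = 1/4936 ≈ 0.00020259)
p - u = 1/4936 - 1*(-49457) = 1/4936 + 49457 = 244119753/4936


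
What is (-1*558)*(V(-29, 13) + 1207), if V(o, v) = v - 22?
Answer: -668484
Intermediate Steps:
V(o, v) = -22 + v
(-1*558)*(V(-29, 13) + 1207) = (-1*558)*((-22 + 13) + 1207) = -558*(-9 + 1207) = -558*1198 = -668484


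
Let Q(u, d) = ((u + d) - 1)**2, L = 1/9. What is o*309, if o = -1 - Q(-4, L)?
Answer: -207751/27 ≈ -7694.5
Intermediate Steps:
L = 1/9 ≈ 0.11111
Q(u, d) = (-1 + d + u)**2 (Q(u, d) = ((d + u) - 1)**2 = (-1 + d + u)**2)
o = -2017/81 (o = -1 - (-1 + 1/9 - 4)**2 = -1 - (-44/9)**2 = -1 - 1*1936/81 = -1 - 1936/81 = -2017/81 ≈ -24.901)
o*309 = -2017/81*309 = -207751/27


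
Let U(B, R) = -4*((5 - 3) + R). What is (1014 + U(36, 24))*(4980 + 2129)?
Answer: 6469190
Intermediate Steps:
U(B, R) = -8 - 4*R (U(B, R) = -4*(2 + R) = -8 - 4*R)
(1014 + U(36, 24))*(4980 + 2129) = (1014 + (-8 - 4*24))*(4980 + 2129) = (1014 + (-8 - 96))*7109 = (1014 - 104)*7109 = 910*7109 = 6469190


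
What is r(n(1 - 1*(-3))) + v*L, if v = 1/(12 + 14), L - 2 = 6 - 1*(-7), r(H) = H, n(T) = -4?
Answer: -89/26 ≈ -3.4231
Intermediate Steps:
L = 15 (L = 2 + (6 - 1*(-7)) = 2 + (6 + 7) = 2 + 13 = 15)
v = 1/26 ≈ 0.038462
r(n(1 - 1*(-3))) + v*L = -4 + (1/26)*15 = -4 + 15/26 = -89/26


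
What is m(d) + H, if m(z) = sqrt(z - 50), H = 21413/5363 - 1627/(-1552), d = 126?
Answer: 41958577/8323376 + 2*sqrt(19) ≈ 13.759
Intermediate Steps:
H = 41958577/8323376 (H = 21413*(1/5363) - 1627*(-1/1552) = 21413/5363 + 1627/1552 = 41958577/8323376 ≈ 5.0411)
m(z) = sqrt(-50 + z)
m(d) + H = sqrt(-50 + 126) + 41958577/8323376 = sqrt(76) + 41958577/8323376 = 2*sqrt(19) + 41958577/8323376 = 41958577/8323376 + 2*sqrt(19)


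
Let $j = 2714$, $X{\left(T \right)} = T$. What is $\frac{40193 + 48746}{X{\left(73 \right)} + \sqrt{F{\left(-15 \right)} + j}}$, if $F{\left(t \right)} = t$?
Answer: $\frac{6492547}{2630} - \frac{88939 \sqrt{2699}}{2630} \approx 711.79$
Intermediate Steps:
$\frac{40193 + 48746}{X{\left(73 \right)} + \sqrt{F{\left(-15 \right)} + j}} = \frac{40193 + 48746}{73 + \sqrt{-15 + 2714}} = \frac{88939}{73 + \sqrt{2699}}$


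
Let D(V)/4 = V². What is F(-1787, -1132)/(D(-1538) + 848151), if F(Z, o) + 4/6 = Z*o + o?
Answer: 6065254/30929781 ≈ 0.19610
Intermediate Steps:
D(V) = 4*V²
F(Z, o) = -⅔ + o + Z*o (F(Z, o) = -⅔ + (Z*o + o) = -⅔ + (o + Z*o) = -⅔ + o + Z*o)
F(-1787, -1132)/(D(-1538) + 848151) = (-⅔ - 1132 - 1787*(-1132))/(4*(-1538)² + 848151) = (-⅔ - 1132 + 2022884)/(4*2365444 + 848151) = 6065254/(3*(9461776 + 848151)) = (6065254/3)/10309927 = (6065254/3)*(1/10309927) = 6065254/30929781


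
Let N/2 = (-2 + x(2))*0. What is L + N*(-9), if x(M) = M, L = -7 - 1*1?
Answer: -8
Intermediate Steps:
L = -8 (L = -7 - 1 = -8)
N = 0 (N = 2*((-2 + 2)*0) = 2*(0*0) = 2*0 = 0)
L + N*(-9) = -8 + 0*(-9) = -8 + 0 = -8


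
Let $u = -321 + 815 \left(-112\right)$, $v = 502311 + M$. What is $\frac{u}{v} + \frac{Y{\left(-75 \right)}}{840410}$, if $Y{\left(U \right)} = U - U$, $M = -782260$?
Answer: $\frac{91601}{279949} \approx 0.32721$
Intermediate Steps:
$Y{\left(U \right)} = 0$
$v = -279949$ ($v = 502311 - 782260 = -279949$)
$u = -91601$ ($u = -321 - 91280 = -91601$)
$\frac{u}{v} + \frac{Y{\left(-75 \right)}}{840410} = - \frac{91601}{-279949} + \frac{0}{840410} = \left(-91601\right) \left(- \frac{1}{279949}\right) + 0 \cdot \frac{1}{840410} = \frac{91601}{279949} + 0 = \frac{91601}{279949}$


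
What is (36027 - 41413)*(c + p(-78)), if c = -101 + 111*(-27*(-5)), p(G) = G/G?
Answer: -80170610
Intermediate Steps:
p(G) = 1
c = 14884 (c = -101 + 111*135 = -101 + 14985 = 14884)
(36027 - 41413)*(c + p(-78)) = (36027 - 41413)*(14884 + 1) = -5386*14885 = -80170610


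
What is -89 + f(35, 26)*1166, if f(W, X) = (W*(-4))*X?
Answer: -4244329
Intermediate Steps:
f(W, X) = -4*W*X (f(W, X) = (-4*W)*X = -4*W*X)
-89 + f(35, 26)*1166 = -89 - 4*35*26*1166 = -89 - 3640*1166 = -89 - 4244240 = -4244329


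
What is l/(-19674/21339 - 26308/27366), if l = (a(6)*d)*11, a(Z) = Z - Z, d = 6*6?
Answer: 0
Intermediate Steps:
d = 36
a(Z) = 0
l = 0 (l = (0*36)*11 = 0*11 = 0)
l/(-19674/21339 - 26308/27366) = 0/(-19674/21339 - 26308/27366) = 0/(-19674*1/21339 - 26308*1/27366) = 0/(-2186/2371 - 13154/13683) = 0/(-61099172/32442393) = 0*(-32442393/61099172) = 0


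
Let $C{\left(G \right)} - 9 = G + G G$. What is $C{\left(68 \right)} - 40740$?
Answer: $-36039$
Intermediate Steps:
$C{\left(G \right)} = 9 + G + G^{2}$ ($C{\left(G \right)} = 9 + \left(G + G G\right) = 9 + \left(G + G^{2}\right) = 9 + G + G^{2}$)
$C{\left(68 \right)} - 40740 = \left(9 + 68 + 68^{2}\right) - 40740 = \left(9 + 68 + 4624\right) - 40740 = 4701 - 40740 = -36039$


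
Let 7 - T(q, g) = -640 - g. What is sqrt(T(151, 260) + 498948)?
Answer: sqrt(499855) ≈ 707.00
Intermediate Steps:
T(q, g) = 647 + g (T(q, g) = 7 - (-640 - g) = 7 + (640 + g) = 647 + g)
sqrt(T(151, 260) + 498948) = sqrt((647 + 260) + 498948) = sqrt(907 + 498948) = sqrt(499855)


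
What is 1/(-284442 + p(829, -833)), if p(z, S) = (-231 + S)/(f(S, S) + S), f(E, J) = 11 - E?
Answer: -11/3129926 ≈ -3.5145e-6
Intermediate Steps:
p(z, S) = -21 + S/11 (p(z, S) = (-231 + S)/((11 - S) + S) = (-231 + S)/11 = (-231 + S)*(1/11) = -21 + S/11)
1/(-284442 + p(829, -833)) = 1/(-284442 + (-21 + (1/11)*(-833))) = 1/(-284442 + (-21 - 833/11)) = 1/(-284442 - 1064/11) = 1/(-3129926/11) = -11/3129926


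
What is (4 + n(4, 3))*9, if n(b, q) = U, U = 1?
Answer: 45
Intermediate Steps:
n(b, q) = 1
(4 + n(4, 3))*9 = (4 + 1)*9 = 5*9 = 45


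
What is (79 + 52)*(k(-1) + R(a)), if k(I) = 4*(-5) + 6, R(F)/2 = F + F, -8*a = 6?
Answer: -2227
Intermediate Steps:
a = -¾ (a = -⅛*6 = -¾ ≈ -0.75000)
R(F) = 4*F (R(F) = 2*(F + F) = 2*(2*F) = 4*F)
k(I) = -14 (k(I) = -20 + 6 = -14)
(79 + 52)*(k(-1) + R(a)) = (79 + 52)*(-14 + 4*(-¾)) = 131*(-14 - 3) = 131*(-17) = -2227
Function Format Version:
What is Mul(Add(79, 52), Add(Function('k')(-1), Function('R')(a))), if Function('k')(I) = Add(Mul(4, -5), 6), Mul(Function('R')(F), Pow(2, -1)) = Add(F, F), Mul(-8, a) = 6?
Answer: -2227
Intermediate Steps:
a = Rational(-3, 4) (a = Mul(Rational(-1, 8), 6) = Rational(-3, 4) ≈ -0.75000)
Function('R')(F) = Mul(4, F) (Function('R')(F) = Mul(2, Add(F, F)) = Mul(2, Mul(2, F)) = Mul(4, F))
Function('k')(I) = -14 (Function('k')(I) = Add(-20, 6) = -14)
Mul(Add(79, 52), Add(Function('k')(-1), Function('R')(a))) = Mul(Add(79, 52), Add(-14, Mul(4, Rational(-3, 4)))) = Mul(131, Add(-14, -3)) = Mul(131, -17) = -2227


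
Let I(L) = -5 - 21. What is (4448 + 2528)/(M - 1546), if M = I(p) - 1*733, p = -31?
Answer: -6976/2305 ≈ -3.0265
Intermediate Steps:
I(L) = -26
M = -759 (M = -26 - 1*733 = -26 - 733 = -759)
(4448 + 2528)/(M - 1546) = (4448 + 2528)/(-759 - 1546) = 6976/(-2305) = 6976*(-1/2305) = -6976/2305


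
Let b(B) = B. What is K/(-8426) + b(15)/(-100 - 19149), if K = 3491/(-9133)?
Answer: -1087121611/1481300211842 ≈ -0.00073390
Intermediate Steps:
K = -3491/9133 (K = 3491*(-1/9133) = -3491/9133 ≈ -0.38224)
K/(-8426) + b(15)/(-100 - 19149) = -3491/9133/(-8426) + 15/(-100 - 19149) = -3491/9133*(-1/8426) + 15/(-19249) = 3491/76954658 + 15*(-1/19249) = 3491/76954658 - 15/19249 = -1087121611/1481300211842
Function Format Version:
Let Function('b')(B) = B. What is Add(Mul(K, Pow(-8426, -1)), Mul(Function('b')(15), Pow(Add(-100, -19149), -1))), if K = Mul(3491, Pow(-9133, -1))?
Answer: Rational(-1087121611, 1481300211842) ≈ -0.00073390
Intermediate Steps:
K = Rational(-3491, 9133) (K = Mul(3491, Rational(-1, 9133)) = Rational(-3491, 9133) ≈ -0.38224)
Add(Mul(K, Pow(-8426, -1)), Mul(Function('b')(15), Pow(Add(-100, -19149), -1))) = Add(Mul(Rational(-3491, 9133), Pow(-8426, -1)), Mul(15, Pow(Add(-100, -19149), -1))) = Add(Mul(Rational(-3491, 9133), Rational(-1, 8426)), Mul(15, Pow(-19249, -1))) = Add(Rational(3491, 76954658), Mul(15, Rational(-1, 19249))) = Add(Rational(3491, 76954658), Rational(-15, 19249)) = Rational(-1087121611, 1481300211842)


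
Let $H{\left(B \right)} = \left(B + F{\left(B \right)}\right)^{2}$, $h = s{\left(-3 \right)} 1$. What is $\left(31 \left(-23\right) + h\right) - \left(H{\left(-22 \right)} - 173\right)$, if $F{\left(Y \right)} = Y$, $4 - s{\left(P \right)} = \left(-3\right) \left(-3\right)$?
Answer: $-2481$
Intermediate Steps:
$s{\left(P \right)} = -5$ ($s{\left(P \right)} = 4 - \left(-3\right) \left(-3\right) = 4 - 9 = -5$)
$h = -5$ ($h = \left(-5\right) 1 = -5$)
$H{\left(B \right)} = 4 B^{2}$ ($H{\left(B \right)} = \left(B + B\right)^{2} = \left(2 B\right)^{2} = 4 B^{2}$)
$\left(31 \left(-23\right) + h\right) - \left(H{\left(-22 \right)} - 173\right) = \left(31 \left(-23\right) - 5\right) - \left(4 \left(-22\right)^{2} - 173\right) = \left(-713 - 5\right) - \left(4 \cdot 484 - 173\right) = -718 - \left(1936 - 173\right) = -718 - 1763 = -2481$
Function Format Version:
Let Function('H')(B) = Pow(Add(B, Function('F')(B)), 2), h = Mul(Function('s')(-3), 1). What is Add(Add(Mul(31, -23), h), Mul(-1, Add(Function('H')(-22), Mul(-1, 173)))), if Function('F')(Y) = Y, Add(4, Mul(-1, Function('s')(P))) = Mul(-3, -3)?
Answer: -2481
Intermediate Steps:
Function('s')(P) = -5 (Function('s')(P) = Add(4, Mul(-1, Mul(-3, -3))) = Add(4, Mul(-1, 9)) = Add(4, -9) = -5)
h = -5 (h = Mul(-5, 1) = -5)
Function('H')(B) = Mul(4, Pow(B, 2)) (Function('H')(B) = Pow(Add(B, B), 2) = Pow(Mul(2, B), 2) = Mul(4, Pow(B, 2)))
Add(Add(Mul(31, -23), h), Mul(-1, Add(Function('H')(-22), Mul(-1, 173)))) = Add(Add(Mul(31, -23), -5), Mul(-1, Add(Mul(4, Pow(-22, 2)), Mul(-1, 173)))) = Add(Add(-713, -5), Mul(-1, Add(Mul(4, 484), -173))) = Add(-718, Mul(-1, Add(1936, -173))) = Add(-718, Mul(-1, 1763)) = Add(-718, -1763) = -2481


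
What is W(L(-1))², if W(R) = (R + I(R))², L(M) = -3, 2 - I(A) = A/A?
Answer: 16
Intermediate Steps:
I(A) = 1 (I(A) = 2 - A/A = 2 - 1*1 = 2 - 1 = 1)
W(R) = (1 + R)² (W(R) = (R + 1)² = (1 + R)²)
W(L(-1))² = ((1 - 3)²)² = ((-2)²)² = 4² = 16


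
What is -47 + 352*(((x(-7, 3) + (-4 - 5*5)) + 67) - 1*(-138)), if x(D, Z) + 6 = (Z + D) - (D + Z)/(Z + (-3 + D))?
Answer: 407287/7 ≈ 58184.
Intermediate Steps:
x(D, Z) = -6 + D + Z - (D + Z)/(-3 + D + Z) (x(D, Z) = -6 + ((Z + D) - (D + Z)/(Z + (-3 + D))) = -6 + ((D + Z) - (D + Z)/(-3 + D + Z)) = -6 + (D + Z - (D + Z)/(-3 + D + Z)) = -6 + D + Z - (D + Z)/(-3 + D + Z))
-47 + 352*(((x(-7, 3) + (-4 - 5*5)) + 67) - 1*(-138)) = -47 + 352*((((18 + (-7)² + 3² - 10*(-7) - 10*3 + 2*(-7)*3)/(-3 - 7 + 3) + (-4 - 5*5)) + 67) - 1*(-138)) = -47 + 352*((((18 + 49 + 9 + 70 - 30 - 42)/(-7) + (-4 - 25)) + 67) + 138) = -47 + 352*(((-⅐*74 - 29) + 67) + 138) = -47 + 352*(((-74/7 - 29) + 67) + 138) = -47 + 352*((-277/7 + 67) + 138) = -47 + 352*(192/7 + 138) = -47 + 352*(1158/7) = -47 + 407616/7 = 407287/7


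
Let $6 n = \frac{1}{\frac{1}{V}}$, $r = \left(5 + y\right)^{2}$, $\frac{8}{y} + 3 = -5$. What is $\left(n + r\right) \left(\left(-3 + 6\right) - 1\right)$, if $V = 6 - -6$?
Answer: $36$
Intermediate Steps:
$V = 12$ ($V = 6 + 6 = 12$)
$y = -1$ ($y = \frac{8}{-3 - 5} = \frac{8}{-8} = 8 \left(- \frac{1}{8}\right) = -1$)
$r = 16$ ($r = \left(5 - 1\right)^{2} = 4^{2} = 16$)
$n = 2$ ($n = \frac{1}{6 \cdot \frac{1}{12}} = \frac{\frac{1}{\frac{1}{12}}}{6} = \frac{1}{6} \cdot 12 = 2$)
$\left(n + r\right) \left(\left(-3 + 6\right) - 1\right) = \left(2 + 16\right) \left(\left(-3 + 6\right) - 1\right) = 18 \left(3 - 1\right) = 18 \cdot 2 = 36$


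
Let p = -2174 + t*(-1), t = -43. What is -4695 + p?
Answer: -6826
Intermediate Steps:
p = -2131 (p = -2174 - 43*(-1) = -2174 + 43 = -2131)
-4695 + p = -4695 - 2131 = -6826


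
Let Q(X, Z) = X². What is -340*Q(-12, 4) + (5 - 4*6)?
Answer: -48979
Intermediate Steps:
-340*Q(-12, 4) + (5 - 4*6) = -340*(-12)² + (5 - 4*6) = -340*144 + (5 - 24) = -48960 - 19 = -48979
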